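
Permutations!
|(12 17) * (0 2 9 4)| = |(0 2 9 4)(12 17)| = 4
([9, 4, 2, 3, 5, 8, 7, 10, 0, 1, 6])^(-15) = [4, 8, 2, 3, 0, 9, 6, 7, 1, 5, 10]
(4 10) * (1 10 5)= (1 10 4 5)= [0, 10, 2, 3, 5, 1, 6, 7, 8, 9, 4]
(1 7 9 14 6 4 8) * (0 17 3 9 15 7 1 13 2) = [17, 1, 0, 9, 8, 5, 4, 15, 13, 14, 10, 11, 12, 2, 6, 7, 16, 3] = (0 17 3 9 14 6 4 8 13 2)(7 15)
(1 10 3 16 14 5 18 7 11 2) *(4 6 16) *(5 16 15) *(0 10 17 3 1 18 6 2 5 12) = (0 10 1 17 3 4 2 18 7 11 5 6 15 12)(14 16) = [10, 17, 18, 4, 2, 6, 15, 11, 8, 9, 1, 5, 0, 13, 16, 12, 14, 3, 7]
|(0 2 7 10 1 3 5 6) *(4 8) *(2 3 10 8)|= 4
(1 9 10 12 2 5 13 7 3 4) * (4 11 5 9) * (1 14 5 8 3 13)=(1 4 14 5)(2 9 10 12)(3 11 8)(7 13)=[0, 4, 9, 11, 14, 1, 6, 13, 3, 10, 12, 8, 2, 7, 5]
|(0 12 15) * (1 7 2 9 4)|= 15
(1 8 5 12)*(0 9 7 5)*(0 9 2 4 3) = (0 2 4 3)(1 8 9 7 5 12) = [2, 8, 4, 0, 3, 12, 6, 5, 9, 7, 10, 11, 1]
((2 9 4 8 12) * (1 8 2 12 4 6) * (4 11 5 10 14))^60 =(14)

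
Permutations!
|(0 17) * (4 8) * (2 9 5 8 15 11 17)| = 9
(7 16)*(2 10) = (2 10)(7 16) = [0, 1, 10, 3, 4, 5, 6, 16, 8, 9, 2, 11, 12, 13, 14, 15, 7]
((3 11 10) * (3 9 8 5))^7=((3 11 10 9 8 5))^7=(3 11 10 9 8 5)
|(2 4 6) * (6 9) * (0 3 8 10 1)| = |(0 3 8 10 1)(2 4 9 6)| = 20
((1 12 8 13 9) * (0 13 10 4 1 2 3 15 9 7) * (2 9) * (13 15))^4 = (0 13 2)(1 4 10 8 12)(3 15 7)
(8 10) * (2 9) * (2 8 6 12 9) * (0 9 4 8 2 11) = (0 9 2 11)(4 8 10 6 12) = [9, 1, 11, 3, 8, 5, 12, 7, 10, 2, 6, 0, 4]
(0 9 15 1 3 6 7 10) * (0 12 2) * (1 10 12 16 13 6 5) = (0 9 15 10 16 13 6 7 12 2)(1 3 5) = [9, 3, 0, 5, 4, 1, 7, 12, 8, 15, 16, 11, 2, 6, 14, 10, 13]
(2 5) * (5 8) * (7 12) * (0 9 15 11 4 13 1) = (0 9 15 11 4 13 1)(2 8 5)(7 12) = [9, 0, 8, 3, 13, 2, 6, 12, 5, 15, 10, 4, 7, 1, 14, 11]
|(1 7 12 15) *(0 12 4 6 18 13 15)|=|(0 12)(1 7 4 6 18 13 15)|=14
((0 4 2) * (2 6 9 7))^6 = ((0 4 6 9 7 2))^6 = (9)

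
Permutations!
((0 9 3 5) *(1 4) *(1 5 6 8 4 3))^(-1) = ((0 9 1 3 6 8 4 5))^(-1) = (0 5 4 8 6 3 1 9)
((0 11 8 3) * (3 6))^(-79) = ((0 11 8 6 3))^(-79) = (0 11 8 6 3)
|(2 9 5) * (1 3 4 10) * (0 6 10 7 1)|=|(0 6 10)(1 3 4 7)(2 9 5)|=12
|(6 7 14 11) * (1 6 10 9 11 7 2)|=|(1 6 2)(7 14)(9 11 10)|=6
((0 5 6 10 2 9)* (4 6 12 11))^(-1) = (0 9 2 10 6 4 11 12 5)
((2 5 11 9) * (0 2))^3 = ((0 2 5 11 9))^3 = (0 11 2 9 5)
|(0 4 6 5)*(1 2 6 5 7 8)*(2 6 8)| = |(0 4 5)(1 6 7 2 8)| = 15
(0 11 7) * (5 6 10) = (0 11 7)(5 6 10) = [11, 1, 2, 3, 4, 6, 10, 0, 8, 9, 5, 7]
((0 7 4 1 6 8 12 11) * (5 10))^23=((0 7 4 1 6 8 12 11)(5 10))^23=(0 11 12 8 6 1 4 7)(5 10)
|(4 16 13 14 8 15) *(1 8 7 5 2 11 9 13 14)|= |(1 8 15 4 16 14 7 5 2 11 9 13)|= 12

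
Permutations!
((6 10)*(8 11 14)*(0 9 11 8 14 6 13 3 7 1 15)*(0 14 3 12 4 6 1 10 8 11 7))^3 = (0 10 4 11 14 9 13 6 1 3 7 12 8 15) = ((0 9 7 10 13 12 4 6 8 11 1 15 14 3))^3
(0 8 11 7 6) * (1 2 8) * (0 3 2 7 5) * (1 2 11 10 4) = (0 2 8 10 4 1 7 6 3 11 5) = [2, 7, 8, 11, 1, 0, 3, 6, 10, 9, 4, 5]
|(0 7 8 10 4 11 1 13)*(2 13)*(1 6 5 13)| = |(0 7 8 10 4 11 6 5 13)(1 2)| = 18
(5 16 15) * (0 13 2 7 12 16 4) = (0 13 2 7 12 16 15 5 4) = [13, 1, 7, 3, 0, 4, 6, 12, 8, 9, 10, 11, 16, 2, 14, 5, 15]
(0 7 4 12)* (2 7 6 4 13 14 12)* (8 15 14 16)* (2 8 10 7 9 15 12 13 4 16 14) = (0 6 16 10 7 4 8 12)(2 9 15)(13 14) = [6, 1, 9, 3, 8, 5, 16, 4, 12, 15, 7, 11, 0, 14, 13, 2, 10]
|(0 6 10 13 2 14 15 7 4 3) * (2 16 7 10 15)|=|(0 6 15 10 13 16 7 4 3)(2 14)|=18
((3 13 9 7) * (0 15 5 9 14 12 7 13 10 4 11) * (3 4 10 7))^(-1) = ((0 15 5 9 13 14 12 3 7 4 11))^(-1) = (0 11 4 7 3 12 14 13 9 5 15)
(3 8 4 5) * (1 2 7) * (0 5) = (0 5 3 8 4)(1 2 7) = [5, 2, 7, 8, 0, 3, 6, 1, 4]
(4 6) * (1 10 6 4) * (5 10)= [0, 5, 2, 3, 4, 10, 1, 7, 8, 9, 6]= (1 5 10 6)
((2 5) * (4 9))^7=(2 5)(4 9)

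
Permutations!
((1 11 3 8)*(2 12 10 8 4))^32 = (12)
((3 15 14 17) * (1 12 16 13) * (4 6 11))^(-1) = (1 13 16 12)(3 17 14 15)(4 11 6)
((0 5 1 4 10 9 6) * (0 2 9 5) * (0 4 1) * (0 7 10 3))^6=(10)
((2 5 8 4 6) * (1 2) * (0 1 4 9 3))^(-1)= (0 3 9 8 5 2 1)(4 6)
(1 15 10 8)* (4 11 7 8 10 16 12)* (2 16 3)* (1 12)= (1 15 3 2 16)(4 11 7 8 12)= [0, 15, 16, 2, 11, 5, 6, 8, 12, 9, 10, 7, 4, 13, 14, 3, 1]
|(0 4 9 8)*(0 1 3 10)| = |(0 4 9 8 1 3 10)| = 7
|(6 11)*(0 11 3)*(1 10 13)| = |(0 11 6 3)(1 10 13)| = 12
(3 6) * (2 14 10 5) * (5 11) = [0, 1, 14, 6, 4, 2, 3, 7, 8, 9, 11, 5, 12, 13, 10] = (2 14 10 11 5)(3 6)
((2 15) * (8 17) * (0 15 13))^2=((0 15 2 13)(8 17))^2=(17)(0 2)(13 15)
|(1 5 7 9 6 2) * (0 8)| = 6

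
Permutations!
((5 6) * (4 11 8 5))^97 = ((4 11 8 5 6))^97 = (4 8 6 11 5)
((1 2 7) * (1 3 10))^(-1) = ((1 2 7 3 10))^(-1) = (1 10 3 7 2)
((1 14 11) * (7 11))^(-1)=((1 14 7 11))^(-1)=(1 11 7 14)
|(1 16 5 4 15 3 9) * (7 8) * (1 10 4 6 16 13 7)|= |(1 13 7 8)(3 9 10 4 15)(5 6 16)|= 60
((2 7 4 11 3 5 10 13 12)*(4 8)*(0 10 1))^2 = ((0 10 13 12 2 7 8 4 11 3 5 1))^2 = (0 13 2 8 11 5)(1 10 12 7 4 3)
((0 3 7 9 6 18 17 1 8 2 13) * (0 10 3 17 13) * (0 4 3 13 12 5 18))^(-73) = ((0 17 1 8 2 4 3 7 9 6)(5 18 12)(10 13))^(-73) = (0 7 2 17 9 4 1 6 3 8)(5 12 18)(10 13)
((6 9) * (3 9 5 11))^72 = ((3 9 6 5 11))^72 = (3 6 11 9 5)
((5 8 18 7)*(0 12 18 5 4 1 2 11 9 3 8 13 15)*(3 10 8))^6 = ((0 12 18 7 4 1 2 11 9 10 8 5 13 15))^6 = (0 2 13 4 8 18 9)(1 5 7 10 12 11 15)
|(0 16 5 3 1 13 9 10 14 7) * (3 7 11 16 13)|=18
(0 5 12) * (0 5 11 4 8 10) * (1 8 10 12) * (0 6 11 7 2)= (0 7 2)(1 8 12 5)(4 10 6 11)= [7, 8, 0, 3, 10, 1, 11, 2, 12, 9, 6, 4, 5]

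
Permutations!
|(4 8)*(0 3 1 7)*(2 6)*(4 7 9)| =14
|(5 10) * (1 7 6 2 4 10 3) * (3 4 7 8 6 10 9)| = |(1 8 6 2 7 10 5 4 9 3)| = 10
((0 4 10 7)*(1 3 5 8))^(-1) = (0 7 10 4)(1 8 5 3)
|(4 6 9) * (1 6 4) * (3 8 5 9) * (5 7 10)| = |(1 6 3 8 7 10 5 9)| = 8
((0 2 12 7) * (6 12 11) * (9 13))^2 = ((0 2 11 6 12 7)(9 13))^2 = (13)(0 11 12)(2 6 7)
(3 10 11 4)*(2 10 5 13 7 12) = (2 10 11 4 3 5 13 7 12) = [0, 1, 10, 5, 3, 13, 6, 12, 8, 9, 11, 4, 2, 7]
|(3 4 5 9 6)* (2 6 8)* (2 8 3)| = |(2 6)(3 4 5 9)| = 4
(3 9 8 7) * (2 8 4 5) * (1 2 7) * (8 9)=(1 2 9 4 5 7 3 8)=[0, 2, 9, 8, 5, 7, 6, 3, 1, 4]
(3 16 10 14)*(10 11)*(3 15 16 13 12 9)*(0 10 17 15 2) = (0 10 14 2)(3 13 12 9)(11 17 15 16) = [10, 1, 0, 13, 4, 5, 6, 7, 8, 3, 14, 17, 9, 12, 2, 16, 11, 15]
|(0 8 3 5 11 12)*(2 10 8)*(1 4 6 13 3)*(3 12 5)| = 18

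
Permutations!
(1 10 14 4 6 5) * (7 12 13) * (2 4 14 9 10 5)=(14)(1 5)(2 4 6)(7 12 13)(9 10)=[0, 5, 4, 3, 6, 1, 2, 12, 8, 10, 9, 11, 13, 7, 14]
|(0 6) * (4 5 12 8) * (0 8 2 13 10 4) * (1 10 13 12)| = |(13)(0 6 8)(1 10 4 5)(2 12)| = 12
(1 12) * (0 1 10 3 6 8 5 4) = [1, 12, 2, 6, 0, 4, 8, 7, 5, 9, 3, 11, 10] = (0 1 12 10 3 6 8 5 4)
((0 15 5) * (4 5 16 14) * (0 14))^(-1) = ((0 15 16)(4 5 14))^(-1) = (0 16 15)(4 14 5)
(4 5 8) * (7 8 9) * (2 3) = (2 3)(4 5 9 7 8) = [0, 1, 3, 2, 5, 9, 6, 8, 4, 7]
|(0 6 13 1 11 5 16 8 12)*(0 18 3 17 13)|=10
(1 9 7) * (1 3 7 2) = (1 9 2)(3 7) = [0, 9, 1, 7, 4, 5, 6, 3, 8, 2]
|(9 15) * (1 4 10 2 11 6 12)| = 14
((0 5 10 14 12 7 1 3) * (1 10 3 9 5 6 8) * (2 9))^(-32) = ((0 6 8 1 2 9 5 3)(7 10 14 12))^(-32) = (14)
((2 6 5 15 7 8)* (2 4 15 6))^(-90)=((4 15 7 8)(5 6))^(-90)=(4 7)(8 15)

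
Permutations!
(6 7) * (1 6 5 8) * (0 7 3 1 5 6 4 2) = (0 7 6 3 1 4 2)(5 8) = [7, 4, 0, 1, 2, 8, 3, 6, 5]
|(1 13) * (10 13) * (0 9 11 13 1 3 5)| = 6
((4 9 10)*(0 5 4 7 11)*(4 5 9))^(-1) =(0 11 7 10 9)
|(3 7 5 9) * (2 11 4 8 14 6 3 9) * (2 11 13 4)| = 10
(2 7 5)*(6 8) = [0, 1, 7, 3, 4, 2, 8, 5, 6] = (2 7 5)(6 8)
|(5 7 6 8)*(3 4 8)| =|(3 4 8 5 7 6)| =6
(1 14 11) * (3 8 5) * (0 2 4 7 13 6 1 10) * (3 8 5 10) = (0 2 4 7 13 6 1 14 11 3 5 8 10) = [2, 14, 4, 5, 7, 8, 1, 13, 10, 9, 0, 3, 12, 6, 11]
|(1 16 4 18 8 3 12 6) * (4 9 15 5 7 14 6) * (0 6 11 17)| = 55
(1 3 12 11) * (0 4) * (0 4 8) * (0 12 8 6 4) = (0 6 4)(1 3 8 12 11) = [6, 3, 2, 8, 0, 5, 4, 7, 12, 9, 10, 1, 11]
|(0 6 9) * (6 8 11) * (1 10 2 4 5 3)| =|(0 8 11 6 9)(1 10 2 4 5 3)| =30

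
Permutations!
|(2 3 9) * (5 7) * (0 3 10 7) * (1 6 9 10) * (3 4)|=12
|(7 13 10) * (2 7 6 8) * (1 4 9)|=6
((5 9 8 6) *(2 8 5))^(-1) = ((2 8 6)(5 9))^(-1) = (2 6 8)(5 9)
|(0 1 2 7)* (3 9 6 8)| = 4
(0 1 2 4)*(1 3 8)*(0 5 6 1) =(0 3 8)(1 2 4 5 6) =[3, 2, 4, 8, 5, 6, 1, 7, 0]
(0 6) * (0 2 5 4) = (0 6 2 5 4) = [6, 1, 5, 3, 0, 4, 2]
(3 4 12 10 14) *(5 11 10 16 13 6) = (3 4 12 16 13 6 5 11 10 14) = [0, 1, 2, 4, 12, 11, 5, 7, 8, 9, 14, 10, 16, 6, 3, 15, 13]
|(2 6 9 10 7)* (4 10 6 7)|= 2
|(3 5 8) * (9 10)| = |(3 5 8)(9 10)| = 6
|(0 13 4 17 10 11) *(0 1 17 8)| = |(0 13 4 8)(1 17 10 11)| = 4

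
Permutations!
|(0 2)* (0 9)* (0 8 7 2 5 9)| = |(0 5 9 8 7 2)| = 6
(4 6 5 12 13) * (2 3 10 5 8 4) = (2 3 10 5 12 13)(4 6 8) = [0, 1, 3, 10, 6, 12, 8, 7, 4, 9, 5, 11, 13, 2]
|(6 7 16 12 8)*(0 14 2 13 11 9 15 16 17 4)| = 14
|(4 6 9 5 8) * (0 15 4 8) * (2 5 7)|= |(0 15 4 6 9 7 2 5)|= 8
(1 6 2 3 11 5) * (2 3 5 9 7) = (1 6 3 11 9 7 2 5) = [0, 6, 5, 11, 4, 1, 3, 2, 8, 7, 10, 9]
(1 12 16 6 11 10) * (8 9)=(1 12 16 6 11 10)(8 9)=[0, 12, 2, 3, 4, 5, 11, 7, 9, 8, 1, 10, 16, 13, 14, 15, 6]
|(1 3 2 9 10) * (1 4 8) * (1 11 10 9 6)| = |(1 3 2 6)(4 8 11 10)| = 4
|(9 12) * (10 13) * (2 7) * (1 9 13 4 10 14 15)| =6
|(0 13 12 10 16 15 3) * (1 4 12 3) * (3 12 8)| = 10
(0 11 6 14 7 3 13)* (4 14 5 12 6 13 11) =(0 4 14 7 3 11 13)(5 12 6) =[4, 1, 2, 11, 14, 12, 5, 3, 8, 9, 10, 13, 6, 0, 7]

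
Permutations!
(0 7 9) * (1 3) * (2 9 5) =(0 7 5 2 9)(1 3) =[7, 3, 9, 1, 4, 2, 6, 5, 8, 0]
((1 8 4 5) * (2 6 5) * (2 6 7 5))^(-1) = ((1 8 4 6 2 7 5))^(-1) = (1 5 7 2 6 4 8)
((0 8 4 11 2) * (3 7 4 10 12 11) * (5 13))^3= (0 12)(2 10)(5 13)(8 11)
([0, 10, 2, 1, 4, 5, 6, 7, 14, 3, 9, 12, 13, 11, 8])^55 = (1 3 9 10)(8 14)(11 12 13)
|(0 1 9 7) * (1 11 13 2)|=|(0 11 13 2 1 9 7)|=7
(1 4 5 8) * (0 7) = (0 7)(1 4 5 8) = [7, 4, 2, 3, 5, 8, 6, 0, 1]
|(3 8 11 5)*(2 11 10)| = 6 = |(2 11 5 3 8 10)|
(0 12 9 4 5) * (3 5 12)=(0 3 5)(4 12 9)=[3, 1, 2, 5, 12, 0, 6, 7, 8, 4, 10, 11, 9]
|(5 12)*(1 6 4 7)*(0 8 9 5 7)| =9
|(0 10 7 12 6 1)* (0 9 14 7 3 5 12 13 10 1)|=11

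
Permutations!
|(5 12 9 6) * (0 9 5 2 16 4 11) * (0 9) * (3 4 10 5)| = |(2 16 10 5 12 3 4 11 9 6)| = 10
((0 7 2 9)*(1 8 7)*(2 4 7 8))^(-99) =(0 1 2 9)(4 7)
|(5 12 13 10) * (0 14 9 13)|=7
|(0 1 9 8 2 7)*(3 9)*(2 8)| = 6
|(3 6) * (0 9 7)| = 6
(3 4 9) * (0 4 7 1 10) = [4, 10, 2, 7, 9, 5, 6, 1, 8, 3, 0] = (0 4 9 3 7 1 10)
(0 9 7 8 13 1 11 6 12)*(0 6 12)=(0 9 7 8 13 1 11 12 6)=[9, 11, 2, 3, 4, 5, 0, 8, 13, 7, 10, 12, 6, 1]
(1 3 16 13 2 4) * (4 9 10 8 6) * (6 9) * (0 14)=(0 14)(1 3 16 13 2 6 4)(8 9 10)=[14, 3, 6, 16, 1, 5, 4, 7, 9, 10, 8, 11, 12, 2, 0, 15, 13]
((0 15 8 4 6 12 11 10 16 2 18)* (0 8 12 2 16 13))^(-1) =(0 13 10 11 12 15)(2 6 4 8 18)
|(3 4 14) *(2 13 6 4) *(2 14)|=4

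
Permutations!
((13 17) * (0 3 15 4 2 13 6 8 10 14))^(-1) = (0 14 10 8 6 17 13 2 4 15 3)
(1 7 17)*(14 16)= (1 7 17)(14 16)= [0, 7, 2, 3, 4, 5, 6, 17, 8, 9, 10, 11, 12, 13, 16, 15, 14, 1]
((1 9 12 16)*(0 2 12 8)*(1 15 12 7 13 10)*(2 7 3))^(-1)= (0 8 9 1 10 13 7)(2 3)(12 15 16)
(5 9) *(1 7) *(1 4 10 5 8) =(1 7 4 10 5 9 8) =[0, 7, 2, 3, 10, 9, 6, 4, 1, 8, 5]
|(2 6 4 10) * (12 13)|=4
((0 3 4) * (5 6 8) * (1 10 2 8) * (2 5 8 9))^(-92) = (10)(0 3 4)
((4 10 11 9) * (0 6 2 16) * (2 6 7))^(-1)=(0 16 2 7)(4 9 11 10)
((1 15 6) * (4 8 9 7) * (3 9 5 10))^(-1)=((1 15 6)(3 9 7 4 8 5 10))^(-1)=(1 6 15)(3 10 5 8 4 7 9)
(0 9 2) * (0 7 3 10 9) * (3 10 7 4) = (2 4 3 7 10 9) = [0, 1, 4, 7, 3, 5, 6, 10, 8, 2, 9]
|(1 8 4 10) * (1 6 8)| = |(4 10 6 8)| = 4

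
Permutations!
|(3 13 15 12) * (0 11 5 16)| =4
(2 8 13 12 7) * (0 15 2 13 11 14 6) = (0 15 2 8 11 14 6)(7 13 12) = [15, 1, 8, 3, 4, 5, 0, 13, 11, 9, 10, 14, 7, 12, 6, 2]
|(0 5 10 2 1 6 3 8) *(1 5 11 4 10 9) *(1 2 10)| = 21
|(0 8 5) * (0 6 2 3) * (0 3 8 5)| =|(0 5 6 2 8)| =5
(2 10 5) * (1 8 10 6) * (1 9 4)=(1 8 10 5 2 6 9 4)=[0, 8, 6, 3, 1, 2, 9, 7, 10, 4, 5]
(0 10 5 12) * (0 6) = [10, 1, 2, 3, 4, 12, 0, 7, 8, 9, 5, 11, 6] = (0 10 5 12 6)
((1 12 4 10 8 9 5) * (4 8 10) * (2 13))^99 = (1 5 9 8 12)(2 13)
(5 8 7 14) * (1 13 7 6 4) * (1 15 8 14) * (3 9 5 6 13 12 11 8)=(1 12 11 8 13 7)(3 9 5 14 6 4 15)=[0, 12, 2, 9, 15, 14, 4, 1, 13, 5, 10, 8, 11, 7, 6, 3]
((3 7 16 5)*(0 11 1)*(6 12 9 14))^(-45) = (3 5 16 7)(6 14 9 12)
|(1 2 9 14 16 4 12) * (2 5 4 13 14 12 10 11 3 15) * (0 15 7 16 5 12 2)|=|(0 15)(1 12)(2 9)(3 7 16 13 14 5 4 10 11)|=18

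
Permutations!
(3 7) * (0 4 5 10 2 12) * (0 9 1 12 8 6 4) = (1 12 9)(2 8 6 4 5 10)(3 7) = [0, 12, 8, 7, 5, 10, 4, 3, 6, 1, 2, 11, 9]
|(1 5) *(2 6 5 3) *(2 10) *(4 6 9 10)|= 15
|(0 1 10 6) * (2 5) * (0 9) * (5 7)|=15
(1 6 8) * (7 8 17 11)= [0, 6, 2, 3, 4, 5, 17, 8, 1, 9, 10, 7, 12, 13, 14, 15, 16, 11]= (1 6 17 11 7 8)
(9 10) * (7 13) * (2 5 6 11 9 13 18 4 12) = (2 5 6 11 9 10 13 7 18 4 12) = [0, 1, 5, 3, 12, 6, 11, 18, 8, 10, 13, 9, 2, 7, 14, 15, 16, 17, 4]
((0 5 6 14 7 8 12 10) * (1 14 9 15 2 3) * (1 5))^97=((0 1 14 7 8 12 10)(2 3 5 6 9 15))^97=(0 10 12 8 7 14 1)(2 3 5 6 9 15)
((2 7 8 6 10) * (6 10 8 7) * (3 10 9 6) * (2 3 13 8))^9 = (2 6 9 8 13)(3 10)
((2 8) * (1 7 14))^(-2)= ((1 7 14)(2 8))^(-2)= (1 7 14)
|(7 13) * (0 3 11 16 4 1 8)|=14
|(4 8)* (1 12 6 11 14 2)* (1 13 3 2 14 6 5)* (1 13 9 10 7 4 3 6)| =|(14)(1 12 5 13 6 11)(2 9 10 7 4 8 3)| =42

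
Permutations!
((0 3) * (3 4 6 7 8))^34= ((0 4 6 7 8 3))^34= (0 8 6)(3 7 4)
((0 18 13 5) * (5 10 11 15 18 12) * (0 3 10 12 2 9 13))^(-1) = (0 18 15 11 10 3 5 12 13 9 2)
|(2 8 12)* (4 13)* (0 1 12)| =|(0 1 12 2 8)(4 13)| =10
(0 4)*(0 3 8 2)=(0 4 3 8 2)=[4, 1, 0, 8, 3, 5, 6, 7, 2]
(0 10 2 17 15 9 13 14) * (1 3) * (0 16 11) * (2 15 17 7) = (17)(0 10 15 9 13 14 16 11)(1 3)(2 7) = [10, 3, 7, 1, 4, 5, 6, 2, 8, 13, 15, 0, 12, 14, 16, 9, 11, 17]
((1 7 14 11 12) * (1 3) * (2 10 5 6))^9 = (1 11)(2 10 5 6)(3 14)(7 12)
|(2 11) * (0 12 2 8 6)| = 6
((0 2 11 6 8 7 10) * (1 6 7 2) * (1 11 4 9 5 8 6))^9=((0 11 7 10)(2 4 9 5 8))^9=(0 11 7 10)(2 8 5 9 4)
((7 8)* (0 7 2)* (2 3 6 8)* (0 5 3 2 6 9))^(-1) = (0 9 3 5 2 8 6 7)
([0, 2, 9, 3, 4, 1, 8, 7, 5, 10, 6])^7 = (10)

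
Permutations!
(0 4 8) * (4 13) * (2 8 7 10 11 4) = (0 13 2 8)(4 7 10 11) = [13, 1, 8, 3, 7, 5, 6, 10, 0, 9, 11, 4, 12, 2]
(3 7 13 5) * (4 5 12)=(3 7 13 12 4 5)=[0, 1, 2, 7, 5, 3, 6, 13, 8, 9, 10, 11, 4, 12]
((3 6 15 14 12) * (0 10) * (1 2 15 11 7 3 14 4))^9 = ((0 10)(1 2 15 4)(3 6 11 7)(12 14))^9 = (0 10)(1 2 15 4)(3 6 11 7)(12 14)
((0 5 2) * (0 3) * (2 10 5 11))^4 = (11)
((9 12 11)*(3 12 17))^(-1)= (3 17 9 11 12)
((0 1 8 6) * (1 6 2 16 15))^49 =(0 6)(1 15 16 2 8)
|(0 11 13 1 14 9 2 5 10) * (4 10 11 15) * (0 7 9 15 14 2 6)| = 40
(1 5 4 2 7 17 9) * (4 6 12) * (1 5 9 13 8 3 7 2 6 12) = (1 9 5 12 4 6)(3 7 17 13 8) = [0, 9, 2, 7, 6, 12, 1, 17, 3, 5, 10, 11, 4, 8, 14, 15, 16, 13]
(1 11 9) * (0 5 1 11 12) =(0 5 1 12)(9 11) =[5, 12, 2, 3, 4, 1, 6, 7, 8, 11, 10, 9, 0]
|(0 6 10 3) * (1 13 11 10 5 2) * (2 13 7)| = 21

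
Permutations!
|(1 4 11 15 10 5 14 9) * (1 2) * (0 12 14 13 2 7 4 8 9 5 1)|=24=|(0 12 14 5 13 2)(1 8 9 7 4 11 15 10)|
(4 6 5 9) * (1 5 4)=(1 5 9)(4 6)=[0, 5, 2, 3, 6, 9, 4, 7, 8, 1]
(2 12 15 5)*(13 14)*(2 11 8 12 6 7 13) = (2 6 7 13 14)(5 11 8 12 15) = [0, 1, 6, 3, 4, 11, 7, 13, 12, 9, 10, 8, 15, 14, 2, 5]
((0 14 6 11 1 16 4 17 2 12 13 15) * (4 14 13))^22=(0 13 15)(1 14 11 16 6)(2 4)(12 17)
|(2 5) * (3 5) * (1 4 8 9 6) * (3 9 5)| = 7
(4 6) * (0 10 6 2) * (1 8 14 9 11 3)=(0 10 6 4 2)(1 8 14 9 11 3)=[10, 8, 0, 1, 2, 5, 4, 7, 14, 11, 6, 3, 12, 13, 9]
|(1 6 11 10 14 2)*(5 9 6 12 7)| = 10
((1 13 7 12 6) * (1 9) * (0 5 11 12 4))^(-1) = (0 4 7 13 1 9 6 12 11 5)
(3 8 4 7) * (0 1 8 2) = (0 1 8 4 7 3 2) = [1, 8, 0, 2, 7, 5, 6, 3, 4]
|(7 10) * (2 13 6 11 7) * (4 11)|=|(2 13 6 4 11 7 10)|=7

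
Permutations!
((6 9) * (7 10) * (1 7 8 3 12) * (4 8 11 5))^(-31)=(1 4 7 8 10 3 11 12 5)(6 9)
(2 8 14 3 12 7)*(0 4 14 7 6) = (0 4 14 3 12 6)(2 8 7) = [4, 1, 8, 12, 14, 5, 0, 2, 7, 9, 10, 11, 6, 13, 3]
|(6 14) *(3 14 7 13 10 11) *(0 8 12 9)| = 28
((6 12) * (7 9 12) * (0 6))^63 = (0 9 6 12 7)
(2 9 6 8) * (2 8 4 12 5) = (2 9 6 4 12 5) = [0, 1, 9, 3, 12, 2, 4, 7, 8, 6, 10, 11, 5]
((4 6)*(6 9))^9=(9)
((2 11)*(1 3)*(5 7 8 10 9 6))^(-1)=(1 3)(2 11)(5 6 9 10 8 7)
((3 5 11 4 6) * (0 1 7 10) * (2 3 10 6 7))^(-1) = ((0 1 2 3 5 11 4 7 6 10))^(-1) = (0 10 6 7 4 11 5 3 2 1)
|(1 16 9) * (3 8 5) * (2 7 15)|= |(1 16 9)(2 7 15)(3 8 5)|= 3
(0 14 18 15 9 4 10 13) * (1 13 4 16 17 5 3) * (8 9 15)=(0 14 18 8 9 16 17 5 3 1 13)(4 10)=[14, 13, 2, 1, 10, 3, 6, 7, 9, 16, 4, 11, 12, 0, 18, 15, 17, 5, 8]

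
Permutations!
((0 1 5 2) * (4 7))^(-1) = (0 2 5 1)(4 7)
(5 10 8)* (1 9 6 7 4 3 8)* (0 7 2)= (0 7 4 3 8 5 10 1 9 6 2)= [7, 9, 0, 8, 3, 10, 2, 4, 5, 6, 1]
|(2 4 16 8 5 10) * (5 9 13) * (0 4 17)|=10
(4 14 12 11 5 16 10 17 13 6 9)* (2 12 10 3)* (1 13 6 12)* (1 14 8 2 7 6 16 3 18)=(1 13 12 11 5 3 7 6 9 4 8 2 14 10 17 16 18)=[0, 13, 14, 7, 8, 3, 9, 6, 2, 4, 17, 5, 11, 12, 10, 15, 18, 16, 1]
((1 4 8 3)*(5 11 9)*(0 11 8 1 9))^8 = (11)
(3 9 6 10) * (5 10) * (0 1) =(0 1)(3 9 6 5 10) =[1, 0, 2, 9, 4, 10, 5, 7, 8, 6, 3]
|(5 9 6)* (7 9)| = 4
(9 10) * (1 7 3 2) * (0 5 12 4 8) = (0 5 12 4 8)(1 7 3 2)(9 10) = [5, 7, 1, 2, 8, 12, 6, 3, 0, 10, 9, 11, 4]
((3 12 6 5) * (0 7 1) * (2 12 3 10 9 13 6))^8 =((0 7 1)(2 12)(5 10 9 13 6))^8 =(0 1 7)(5 13 10 6 9)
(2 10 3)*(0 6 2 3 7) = [6, 1, 10, 3, 4, 5, 2, 0, 8, 9, 7] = (0 6 2 10 7)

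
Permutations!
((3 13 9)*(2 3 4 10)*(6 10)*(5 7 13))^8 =(2 10 6 4 9 13 7 5 3)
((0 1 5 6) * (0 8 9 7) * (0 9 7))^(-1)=(0 9 7 8 6 5 1)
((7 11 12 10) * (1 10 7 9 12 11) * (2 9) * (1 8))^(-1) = ((1 10 2 9 12 7 8))^(-1) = (1 8 7 12 9 2 10)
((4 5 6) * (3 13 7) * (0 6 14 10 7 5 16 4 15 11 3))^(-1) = (0 7 10 14 5 13 3 11 15 6)(4 16) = ((0 6 15 11 3 13 5 14 10 7)(4 16))^(-1)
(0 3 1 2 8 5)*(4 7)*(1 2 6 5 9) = (0 3 2 8 9 1 6 5)(4 7) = [3, 6, 8, 2, 7, 0, 5, 4, 9, 1]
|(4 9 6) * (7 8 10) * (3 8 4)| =|(3 8 10 7 4 9 6)| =7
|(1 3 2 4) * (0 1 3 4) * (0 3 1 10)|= |(0 10)(1 4)(2 3)|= 2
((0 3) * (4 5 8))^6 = ((0 3)(4 5 8))^6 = (8)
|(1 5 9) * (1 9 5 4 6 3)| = 4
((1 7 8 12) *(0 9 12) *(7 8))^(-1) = ((0 9 12 1 8))^(-1) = (0 8 1 12 9)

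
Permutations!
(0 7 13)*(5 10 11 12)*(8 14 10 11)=(0 7 13)(5 11 12)(8 14 10)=[7, 1, 2, 3, 4, 11, 6, 13, 14, 9, 8, 12, 5, 0, 10]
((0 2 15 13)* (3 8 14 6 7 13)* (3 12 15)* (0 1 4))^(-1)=(0 4 1 13 7 6 14 8 3 2)(12 15)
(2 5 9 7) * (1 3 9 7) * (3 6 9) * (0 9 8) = (0 9 1 6 8)(2 5 7) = [9, 6, 5, 3, 4, 7, 8, 2, 0, 1]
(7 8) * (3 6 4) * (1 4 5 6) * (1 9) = (1 4 3 9)(5 6)(7 8) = [0, 4, 2, 9, 3, 6, 5, 8, 7, 1]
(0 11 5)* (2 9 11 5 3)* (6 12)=(0 5)(2 9 11 3)(6 12)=[5, 1, 9, 2, 4, 0, 12, 7, 8, 11, 10, 3, 6]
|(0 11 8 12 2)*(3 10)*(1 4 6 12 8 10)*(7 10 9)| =|(0 11 9 7 10 3 1 4 6 12 2)| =11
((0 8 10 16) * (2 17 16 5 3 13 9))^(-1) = ((0 8 10 5 3 13 9 2 17 16))^(-1) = (0 16 17 2 9 13 3 5 10 8)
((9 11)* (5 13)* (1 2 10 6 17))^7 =(1 10 17 2 6)(5 13)(9 11)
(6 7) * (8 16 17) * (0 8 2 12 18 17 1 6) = (0 8 16 1 6 7)(2 12 18 17) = [8, 6, 12, 3, 4, 5, 7, 0, 16, 9, 10, 11, 18, 13, 14, 15, 1, 2, 17]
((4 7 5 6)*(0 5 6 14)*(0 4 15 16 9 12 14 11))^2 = (0 11 5)(4 6 16 12)(7 15 9 14)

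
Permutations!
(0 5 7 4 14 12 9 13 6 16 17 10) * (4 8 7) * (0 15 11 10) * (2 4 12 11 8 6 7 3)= (0 5 12 9 13 7 6 16 17)(2 4 14 11 10 15 8 3)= [5, 1, 4, 2, 14, 12, 16, 6, 3, 13, 15, 10, 9, 7, 11, 8, 17, 0]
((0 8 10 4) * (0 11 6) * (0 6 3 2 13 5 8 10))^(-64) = (0 8 5 13 2 3 11 4 10)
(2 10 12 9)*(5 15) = [0, 1, 10, 3, 4, 15, 6, 7, 8, 2, 12, 11, 9, 13, 14, 5] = (2 10 12 9)(5 15)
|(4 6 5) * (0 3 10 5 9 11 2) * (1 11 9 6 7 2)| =|(0 3 10 5 4 7 2)(1 11)| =14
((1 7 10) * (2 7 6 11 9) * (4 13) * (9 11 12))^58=((1 6 12 9 2 7 10)(4 13))^58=(13)(1 12 2 10 6 9 7)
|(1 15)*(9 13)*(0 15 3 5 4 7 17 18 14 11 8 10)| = |(0 15 1 3 5 4 7 17 18 14 11 8 10)(9 13)| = 26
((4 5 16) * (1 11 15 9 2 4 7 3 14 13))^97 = (1 11 15 9 2 4 5 16 7 3 14 13)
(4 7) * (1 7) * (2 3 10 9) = (1 7 4)(2 3 10 9) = [0, 7, 3, 10, 1, 5, 6, 4, 8, 2, 9]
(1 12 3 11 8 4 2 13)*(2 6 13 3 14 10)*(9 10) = (1 12 14 9 10 2 3 11 8 4 6 13) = [0, 12, 3, 11, 6, 5, 13, 7, 4, 10, 2, 8, 14, 1, 9]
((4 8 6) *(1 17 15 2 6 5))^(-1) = (1 5 8 4 6 2 15 17) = ((1 17 15 2 6 4 8 5))^(-1)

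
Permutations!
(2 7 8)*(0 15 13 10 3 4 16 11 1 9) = (0 15 13 10 3 4 16 11 1 9)(2 7 8) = [15, 9, 7, 4, 16, 5, 6, 8, 2, 0, 3, 1, 12, 10, 14, 13, 11]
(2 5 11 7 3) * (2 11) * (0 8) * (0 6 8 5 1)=(0 5 2 1)(3 11 7)(6 8)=[5, 0, 1, 11, 4, 2, 8, 3, 6, 9, 10, 7]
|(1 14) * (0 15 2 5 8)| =|(0 15 2 5 8)(1 14)| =10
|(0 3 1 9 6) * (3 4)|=|(0 4 3 1 9 6)|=6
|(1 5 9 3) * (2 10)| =4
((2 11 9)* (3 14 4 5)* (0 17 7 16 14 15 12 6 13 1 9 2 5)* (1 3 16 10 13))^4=((0 17 7 10 13 3 15 12 6 1 9 5 16 14 4)(2 11))^4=(0 13 6 16 17 3 1 14 7 15 9 4 10 12 5)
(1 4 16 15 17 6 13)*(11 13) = (1 4 16 15 17 6 11 13) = [0, 4, 2, 3, 16, 5, 11, 7, 8, 9, 10, 13, 12, 1, 14, 17, 15, 6]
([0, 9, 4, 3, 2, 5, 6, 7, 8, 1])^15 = (1 9)(2 4)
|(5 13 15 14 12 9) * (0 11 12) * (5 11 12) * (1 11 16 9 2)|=18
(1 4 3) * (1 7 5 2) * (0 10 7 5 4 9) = (0 10 7 4 3 5 2 1 9) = [10, 9, 1, 5, 3, 2, 6, 4, 8, 0, 7]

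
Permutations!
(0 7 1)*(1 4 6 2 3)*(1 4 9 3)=(0 7 9 3 4 6 2 1)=[7, 0, 1, 4, 6, 5, 2, 9, 8, 3]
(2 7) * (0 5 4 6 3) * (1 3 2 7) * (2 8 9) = (0 5 4 6 8 9 2 1 3) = [5, 3, 1, 0, 6, 4, 8, 7, 9, 2]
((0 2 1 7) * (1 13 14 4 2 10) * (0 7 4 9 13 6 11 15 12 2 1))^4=((0 10)(1 4)(2 6 11 15 12)(9 13 14))^4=(2 12 15 11 6)(9 13 14)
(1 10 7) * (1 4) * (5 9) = (1 10 7 4)(5 9) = [0, 10, 2, 3, 1, 9, 6, 4, 8, 5, 7]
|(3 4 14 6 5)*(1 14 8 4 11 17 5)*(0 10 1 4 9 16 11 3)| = |(0 10 1 14 6 4 8 9 16 11 17 5)| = 12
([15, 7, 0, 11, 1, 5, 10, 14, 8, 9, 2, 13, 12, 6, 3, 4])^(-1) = [2, 4, 10, 14, 15, 5, 13, 1, 8, 9, 6, 3, 12, 11, 7, 0]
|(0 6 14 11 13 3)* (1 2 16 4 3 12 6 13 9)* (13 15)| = 13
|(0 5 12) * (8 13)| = 6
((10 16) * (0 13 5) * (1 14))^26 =((0 13 5)(1 14)(10 16))^26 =(16)(0 5 13)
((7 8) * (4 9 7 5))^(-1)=(4 5 8 7 9)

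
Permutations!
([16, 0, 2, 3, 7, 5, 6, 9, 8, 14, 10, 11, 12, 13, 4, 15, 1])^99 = (16)(4 14 9 7)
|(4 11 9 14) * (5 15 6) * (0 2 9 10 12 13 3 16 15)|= 14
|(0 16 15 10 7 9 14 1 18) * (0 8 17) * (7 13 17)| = |(0 16 15 10 13 17)(1 18 8 7 9 14)| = 6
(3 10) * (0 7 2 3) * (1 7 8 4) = (0 8 4 1 7 2 3 10) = [8, 7, 3, 10, 1, 5, 6, 2, 4, 9, 0]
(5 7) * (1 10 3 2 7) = [0, 10, 7, 2, 4, 1, 6, 5, 8, 9, 3] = (1 10 3 2 7 5)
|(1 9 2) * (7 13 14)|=3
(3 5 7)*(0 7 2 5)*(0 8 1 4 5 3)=(0 7)(1 4 5 2 3 8)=[7, 4, 3, 8, 5, 2, 6, 0, 1]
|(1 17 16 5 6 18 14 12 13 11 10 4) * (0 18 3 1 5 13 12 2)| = 20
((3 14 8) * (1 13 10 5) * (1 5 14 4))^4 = ((1 13 10 14 8 3 4))^4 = (1 8 13 3 10 4 14)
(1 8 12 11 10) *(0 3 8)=(0 3 8 12 11 10 1)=[3, 0, 2, 8, 4, 5, 6, 7, 12, 9, 1, 10, 11]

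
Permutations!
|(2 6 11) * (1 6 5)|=5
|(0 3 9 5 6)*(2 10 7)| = |(0 3 9 5 6)(2 10 7)| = 15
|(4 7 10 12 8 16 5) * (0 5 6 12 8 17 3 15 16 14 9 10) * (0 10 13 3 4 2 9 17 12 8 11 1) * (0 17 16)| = |(0 5 2 9 13 3 15)(1 17 4 7 10 11)(6 8 14 16)| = 84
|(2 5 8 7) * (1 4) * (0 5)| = |(0 5 8 7 2)(1 4)| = 10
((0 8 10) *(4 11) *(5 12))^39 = (4 11)(5 12)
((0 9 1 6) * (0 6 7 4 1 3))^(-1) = (0 3 9)(1 4 7)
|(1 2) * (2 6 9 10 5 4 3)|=8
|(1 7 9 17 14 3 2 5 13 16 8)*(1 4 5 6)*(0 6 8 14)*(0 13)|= |(0 6 1 7 9 17 13 16 14 3 2 8 4 5)|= 14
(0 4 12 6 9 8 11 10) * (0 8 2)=[4, 1, 0, 3, 12, 5, 9, 7, 11, 2, 8, 10, 6]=(0 4 12 6 9 2)(8 11 10)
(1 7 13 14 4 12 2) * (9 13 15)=(1 7 15 9 13 14 4 12 2)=[0, 7, 1, 3, 12, 5, 6, 15, 8, 13, 10, 11, 2, 14, 4, 9]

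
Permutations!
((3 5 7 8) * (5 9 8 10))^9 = (10)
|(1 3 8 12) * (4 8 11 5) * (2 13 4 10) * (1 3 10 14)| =11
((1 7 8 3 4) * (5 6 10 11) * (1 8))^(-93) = (1 7)(5 11 10 6)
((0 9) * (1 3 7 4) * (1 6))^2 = (9)(1 7 6 3 4)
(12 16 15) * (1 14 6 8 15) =(1 14 6 8 15 12 16) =[0, 14, 2, 3, 4, 5, 8, 7, 15, 9, 10, 11, 16, 13, 6, 12, 1]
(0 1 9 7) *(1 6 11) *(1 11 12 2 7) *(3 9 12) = (0 6 3 9 1 12 2 7) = [6, 12, 7, 9, 4, 5, 3, 0, 8, 1, 10, 11, 2]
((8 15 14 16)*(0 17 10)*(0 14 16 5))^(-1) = ((0 17 10 14 5)(8 15 16))^(-1) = (0 5 14 10 17)(8 16 15)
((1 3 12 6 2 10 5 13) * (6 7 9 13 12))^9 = ((1 3 6 2 10 5 12 7 9 13))^9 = (1 13 9 7 12 5 10 2 6 3)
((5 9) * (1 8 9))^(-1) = (1 5 9 8)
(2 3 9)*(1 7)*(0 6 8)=(0 6 8)(1 7)(2 3 9)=[6, 7, 3, 9, 4, 5, 8, 1, 0, 2]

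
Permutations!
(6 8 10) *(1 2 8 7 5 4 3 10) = (1 2 8)(3 10 6 7 5 4) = [0, 2, 8, 10, 3, 4, 7, 5, 1, 9, 6]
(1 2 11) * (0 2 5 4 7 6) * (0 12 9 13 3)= [2, 5, 11, 0, 7, 4, 12, 6, 8, 13, 10, 1, 9, 3]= (0 2 11 1 5 4 7 6 12 9 13 3)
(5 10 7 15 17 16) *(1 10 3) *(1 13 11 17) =(1 10 7 15)(3 13 11 17 16 5) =[0, 10, 2, 13, 4, 3, 6, 15, 8, 9, 7, 17, 12, 11, 14, 1, 5, 16]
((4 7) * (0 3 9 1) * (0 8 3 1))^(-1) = ((0 1 8 3 9)(4 7))^(-1) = (0 9 3 8 1)(4 7)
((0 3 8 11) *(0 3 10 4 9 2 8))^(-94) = ((0 10 4 9 2 8 11 3))^(-94) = (0 4 2 11)(3 10 9 8)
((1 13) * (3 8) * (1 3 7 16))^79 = ((1 13 3 8 7 16))^79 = (1 13 3 8 7 16)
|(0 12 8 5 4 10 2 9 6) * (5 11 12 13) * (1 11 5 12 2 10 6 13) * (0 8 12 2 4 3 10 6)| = 60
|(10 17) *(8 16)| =|(8 16)(10 17)| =2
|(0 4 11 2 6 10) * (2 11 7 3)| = 7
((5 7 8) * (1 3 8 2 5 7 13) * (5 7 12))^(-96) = ((1 3 8 12 5 13)(2 7))^(-96) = (13)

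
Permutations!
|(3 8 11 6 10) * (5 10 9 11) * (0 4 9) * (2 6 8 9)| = |(0 4 2 6)(3 9 11 8 5 10)| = 12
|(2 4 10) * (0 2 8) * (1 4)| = 6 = |(0 2 1 4 10 8)|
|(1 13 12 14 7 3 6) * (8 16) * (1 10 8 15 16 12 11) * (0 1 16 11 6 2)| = |(0 1 13 6 10 8 12 14 7 3 2)(11 16 15)| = 33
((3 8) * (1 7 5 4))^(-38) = (8)(1 5)(4 7)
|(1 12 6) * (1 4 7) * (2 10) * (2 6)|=|(1 12 2 10 6 4 7)|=7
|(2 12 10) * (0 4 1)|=|(0 4 1)(2 12 10)|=3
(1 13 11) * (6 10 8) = (1 13 11)(6 10 8) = [0, 13, 2, 3, 4, 5, 10, 7, 6, 9, 8, 1, 12, 11]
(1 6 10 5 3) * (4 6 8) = (1 8 4 6 10 5 3) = [0, 8, 2, 1, 6, 3, 10, 7, 4, 9, 5]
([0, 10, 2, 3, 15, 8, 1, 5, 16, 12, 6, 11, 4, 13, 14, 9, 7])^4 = (16)(1 10 6)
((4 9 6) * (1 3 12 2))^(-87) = (1 3 12 2)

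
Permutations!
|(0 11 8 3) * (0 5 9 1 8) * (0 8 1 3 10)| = 12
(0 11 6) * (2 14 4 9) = (0 11 6)(2 14 4 9) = [11, 1, 14, 3, 9, 5, 0, 7, 8, 2, 10, 6, 12, 13, 4]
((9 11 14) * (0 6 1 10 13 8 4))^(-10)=((0 6 1 10 13 8 4)(9 11 14))^(-10)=(0 13 6 8 1 4 10)(9 14 11)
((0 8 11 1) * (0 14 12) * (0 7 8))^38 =(1 12 8)(7 11 14)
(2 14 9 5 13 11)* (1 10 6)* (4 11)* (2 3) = (1 10 6)(2 14 9 5 13 4 11 3) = [0, 10, 14, 2, 11, 13, 1, 7, 8, 5, 6, 3, 12, 4, 9]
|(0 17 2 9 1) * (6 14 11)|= 15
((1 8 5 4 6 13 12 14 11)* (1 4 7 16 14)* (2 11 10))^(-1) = ((1 8 5 7 16 14 10 2 11 4 6 13 12))^(-1) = (1 12 13 6 4 11 2 10 14 16 7 5 8)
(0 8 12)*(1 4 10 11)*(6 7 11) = (0 8 12)(1 4 10 6 7 11) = [8, 4, 2, 3, 10, 5, 7, 11, 12, 9, 6, 1, 0]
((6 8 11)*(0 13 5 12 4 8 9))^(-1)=(0 9 6 11 8 4 12 5 13)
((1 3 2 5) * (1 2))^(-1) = (1 3)(2 5)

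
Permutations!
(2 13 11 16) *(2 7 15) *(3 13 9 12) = (2 9 12 3 13 11 16 7 15) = [0, 1, 9, 13, 4, 5, 6, 15, 8, 12, 10, 16, 3, 11, 14, 2, 7]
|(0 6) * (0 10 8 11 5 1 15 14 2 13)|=|(0 6 10 8 11 5 1 15 14 2 13)|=11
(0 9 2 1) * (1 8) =(0 9 2 8 1) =[9, 0, 8, 3, 4, 5, 6, 7, 1, 2]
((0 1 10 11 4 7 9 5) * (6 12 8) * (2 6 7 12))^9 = (0 5 9 7 8 12 4 11 10 1)(2 6)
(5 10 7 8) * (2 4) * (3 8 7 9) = (2 4)(3 8 5 10 9) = [0, 1, 4, 8, 2, 10, 6, 7, 5, 3, 9]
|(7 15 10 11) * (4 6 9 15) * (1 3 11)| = |(1 3 11 7 4 6 9 15 10)| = 9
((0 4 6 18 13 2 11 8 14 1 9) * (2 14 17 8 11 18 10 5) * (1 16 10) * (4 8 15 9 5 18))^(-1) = (0 9 15 17 8)(1 6 4 2 5)(10 16 14 13 18)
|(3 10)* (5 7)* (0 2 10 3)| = 6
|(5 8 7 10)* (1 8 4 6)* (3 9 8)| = |(1 3 9 8 7 10 5 4 6)| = 9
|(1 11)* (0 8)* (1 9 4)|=|(0 8)(1 11 9 4)|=4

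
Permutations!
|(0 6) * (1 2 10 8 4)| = 10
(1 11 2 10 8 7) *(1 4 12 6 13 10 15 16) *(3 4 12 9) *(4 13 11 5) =(1 5 4 9 3 13 10 8 7 12 6 11 2 15 16) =[0, 5, 15, 13, 9, 4, 11, 12, 7, 3, 8, 2, 6, 10, 14, 16, 1]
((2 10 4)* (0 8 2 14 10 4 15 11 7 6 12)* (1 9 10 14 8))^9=(15)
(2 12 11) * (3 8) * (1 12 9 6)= (1 12 11 2 9 6)(3 8)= [0, 12, 9, 8, 4, 5, 1, 7, 3, 6, 10, 2, 11]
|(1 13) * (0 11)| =2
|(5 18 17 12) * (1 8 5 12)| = |(1 8 5 18 17)| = 5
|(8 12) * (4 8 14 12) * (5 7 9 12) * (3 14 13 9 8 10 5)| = 30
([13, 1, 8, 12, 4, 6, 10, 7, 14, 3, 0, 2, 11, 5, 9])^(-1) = (0 10 6 5 13)(2 11 12 3 9 14 8)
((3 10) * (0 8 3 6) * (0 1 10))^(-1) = (0 3 8)(1 6 10) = ((0 8 3)(1 10 6))^(-1)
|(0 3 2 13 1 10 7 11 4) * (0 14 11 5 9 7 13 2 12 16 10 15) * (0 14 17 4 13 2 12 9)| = 20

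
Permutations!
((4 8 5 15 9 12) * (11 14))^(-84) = ((4 8 5 15 9 12)(11 14))^(-84) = (15)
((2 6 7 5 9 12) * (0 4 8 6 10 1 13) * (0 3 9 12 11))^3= ((0 4 8 6 7 5 12 2 10 1 13 3 9 11))^3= (0 6 12 1 9 4 7 2 13 11 8 5 10 3)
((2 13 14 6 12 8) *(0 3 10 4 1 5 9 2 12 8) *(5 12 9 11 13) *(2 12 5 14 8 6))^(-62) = ((0 3 10 4 1 5 11 13 8 9 12)(2 14))^(-62) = (14)(0 1 8 3 5 9 10 11 12 4 13)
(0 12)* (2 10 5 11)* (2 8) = (0 12)(2 10 5 11 8) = [12, 1, 10, 3, 4, 11, 6, 7, 2, 9, 5, 8, 0]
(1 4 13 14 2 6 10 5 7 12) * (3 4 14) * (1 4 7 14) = [0, 1, 6, 7, 13, 14, 10, 12, 8, 9, 5, 11, 4, 3, 2] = (2 6 10 5 14)(3 7 12 4 13)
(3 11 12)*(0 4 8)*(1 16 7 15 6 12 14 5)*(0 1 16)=(0 4 8 1)(3 11 14 5 16 7 15 6 12)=[4, 0, 2, 11, 8, 16, 12, 15, 1, 9, 10, 14, 3, 13, 5, 6, 7]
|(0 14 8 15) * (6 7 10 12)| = 4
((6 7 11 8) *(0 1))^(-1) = (0 1)(6 8 11 7)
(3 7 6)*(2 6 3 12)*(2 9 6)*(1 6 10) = (1 6 12 9 10)(3 7) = [0, 6, 2, 7, 4, 5, 12, 3, 8, 10, 1, 11, 9]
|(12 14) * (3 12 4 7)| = 5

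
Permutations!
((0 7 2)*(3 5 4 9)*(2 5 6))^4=((0 7 5 4 9 3 6 2))^4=(0 9)(2 4)(3 7)(5 6)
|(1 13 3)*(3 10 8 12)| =6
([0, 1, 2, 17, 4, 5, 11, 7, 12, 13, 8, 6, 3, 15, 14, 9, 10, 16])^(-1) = [0, 1, 2, 12, 4, 5, 11, 7, 10, 15, 16, 6, 8, 9, 14, 13, 17, 3]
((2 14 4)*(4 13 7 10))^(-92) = ((2 14 13 7 10 4))^(-92) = (2 10 13)(4 7 14)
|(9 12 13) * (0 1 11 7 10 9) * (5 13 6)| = |(0 1 11 7 10 9 12 6 5 13)| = 10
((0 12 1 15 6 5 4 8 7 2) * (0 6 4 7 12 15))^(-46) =((0 15 4 8 12 1)(2 6 5 7))^(-46) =(0 4 12)(1 15 8)(2 5)(6 7)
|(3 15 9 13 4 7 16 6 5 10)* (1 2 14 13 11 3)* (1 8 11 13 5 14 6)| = |(1 2 6 14 5 10 8 11 3 15 9 13 4 7 16)| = 15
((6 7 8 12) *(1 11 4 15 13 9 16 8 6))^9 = (16)(6 7)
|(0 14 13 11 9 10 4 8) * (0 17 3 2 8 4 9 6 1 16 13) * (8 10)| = 30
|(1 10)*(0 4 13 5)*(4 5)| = |(0 5)(1 10)(4 13)| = 2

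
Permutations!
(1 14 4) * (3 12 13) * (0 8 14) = [8, 0, 2, 12, 1, 5, 6, 7, 14, 9, 10, 11, 13, 3, 4] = (0 8 14 4 1)(3 12 13)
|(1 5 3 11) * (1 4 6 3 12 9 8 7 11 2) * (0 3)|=12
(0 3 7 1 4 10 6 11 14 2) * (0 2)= (0 3 7 1 4 10 6 11 14)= [3, 4, 2, 7, 10, 5, 11, 1, 8, 9, 6, 14, 12, 13, 0]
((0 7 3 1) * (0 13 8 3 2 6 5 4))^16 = (13)(0 5 2)(4 6 7)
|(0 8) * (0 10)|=3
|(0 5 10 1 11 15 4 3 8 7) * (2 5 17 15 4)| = 12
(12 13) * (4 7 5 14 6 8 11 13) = (4 7 5 14 6 8 11 13 12) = [0, 1, 2, 3, 7, 14, 8, 5, 11, 9, 10, 13, 4, 12, 6]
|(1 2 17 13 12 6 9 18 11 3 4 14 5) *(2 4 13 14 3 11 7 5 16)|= |(1 4 3 13 12 6 9 18 7 5)(2 17 14 16)|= 20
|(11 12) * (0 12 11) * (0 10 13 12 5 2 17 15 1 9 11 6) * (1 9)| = |(0 5 2 17 15 9 11 6)(10 13 12)| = 24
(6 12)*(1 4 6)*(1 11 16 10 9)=[0, 4, 2, 3, 6, 5, 12, 7, 8, 1, 9, 16, 11, 13, 14, 15, 10]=(1 4 6 12 11 16 10 9)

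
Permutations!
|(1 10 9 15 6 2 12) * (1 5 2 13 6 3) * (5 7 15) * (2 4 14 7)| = 18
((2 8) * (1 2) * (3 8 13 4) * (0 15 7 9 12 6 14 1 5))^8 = ((0 15 7 9 12 6 14 1 2 13 4 3 8 5))^8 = (0 2 7 4 12 8 14)(1 15 13 9 3 6 5)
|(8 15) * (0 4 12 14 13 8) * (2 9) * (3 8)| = |(0 4 12 14 13 3 8 15)(2 9)| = 8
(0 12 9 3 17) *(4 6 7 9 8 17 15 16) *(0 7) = (0 12 8 17 7 9 3 15 16 4 6) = [12, 1, 2, 15, 6, 5, 0, 9, 17, 3, 10, 11, 8, 13, 14, 16, 4, 7]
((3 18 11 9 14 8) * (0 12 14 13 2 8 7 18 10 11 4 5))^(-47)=((0 12 14 7 18 4 5)(2 8 3 10 11 9 13))^(-47)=(0 14 18 5 12 7 4)(2 3 11 13 8 10 9)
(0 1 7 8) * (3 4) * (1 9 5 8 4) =(0 9 5 8)(1 7 4 3) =[9, 7, 2, 1, 3, 8, 6, 4, 0, 5]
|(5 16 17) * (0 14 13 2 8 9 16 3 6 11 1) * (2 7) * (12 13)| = |(0 14 12 13 7 2 8 9 16 17 5 3 6 11 1)| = 15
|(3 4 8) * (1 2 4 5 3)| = 4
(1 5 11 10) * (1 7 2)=[0, 5, 1, 3, 4, 11, 6, 2, 8, 9, 7, 10]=(1 5 11 10 7 2)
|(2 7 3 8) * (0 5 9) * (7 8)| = |(0 5 9)(2 8)(3 7)| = 6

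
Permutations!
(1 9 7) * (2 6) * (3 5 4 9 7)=(1 7)(2 6)(3 5 4 9)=[0, 7, 6, 5, 9, 4, 2, 1, 8, 3]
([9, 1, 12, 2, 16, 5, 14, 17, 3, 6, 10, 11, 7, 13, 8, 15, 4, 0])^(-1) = (0 17 7 12 2 3 8 14 6 9)(4 16)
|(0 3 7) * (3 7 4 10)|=6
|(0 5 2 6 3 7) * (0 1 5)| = 6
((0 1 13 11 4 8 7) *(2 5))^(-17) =(0 4 1 8 13 7 11)(2 5)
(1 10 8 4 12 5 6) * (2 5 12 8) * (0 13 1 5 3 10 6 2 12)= [13, 6, 3, 10, 8, 2, 5, 7, 4, 9, 12, 11, 0, 1]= (0 13 1 6 5 2 3 10 12)(4 8)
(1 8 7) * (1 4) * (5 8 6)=(1 6 5 8 7 4)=[0, 6, 2, 3, 1, 8, 5, 4, 7]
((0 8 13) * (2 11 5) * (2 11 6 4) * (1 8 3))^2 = ((0 3 1 8 13)(2 6 4)(5 11))^2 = (0 1 13 3 8)(2 4 6)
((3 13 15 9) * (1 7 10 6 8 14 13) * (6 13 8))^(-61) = (1 10 15 3 7 13 9)(8 14)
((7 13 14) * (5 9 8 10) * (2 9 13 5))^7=(2 10 8 9)(5 7 14 13)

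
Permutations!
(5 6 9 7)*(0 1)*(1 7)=[7, 0, 2, 3, 4, 6, 9, 5, 8, 1]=(0 7 5 6 9 1)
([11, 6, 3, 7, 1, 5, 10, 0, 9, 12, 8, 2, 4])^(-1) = [7, 4, 11, 2, 12, 5, 1, 3, 10, 8, 6, 0, 9]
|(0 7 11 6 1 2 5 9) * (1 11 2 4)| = 10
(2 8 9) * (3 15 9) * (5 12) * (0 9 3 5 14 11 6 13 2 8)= (0 9 8 5 12 14 11 6 13 2)(3 15)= [9, 1, 0, 15, 4, 12, 13, 7, 5, 8, 10, 6, 14, 2, 11, 3]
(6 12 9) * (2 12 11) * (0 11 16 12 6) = (0 11 2 6 16 12 9) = [11, 1, 6, 3, 4, 5, 16, 7, 8, 0, 10, 2, 9, 13, 14, 15, 12]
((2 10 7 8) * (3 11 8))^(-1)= ((2 10 7 3 11 8))^(-1)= (2 8 11 3 7 10)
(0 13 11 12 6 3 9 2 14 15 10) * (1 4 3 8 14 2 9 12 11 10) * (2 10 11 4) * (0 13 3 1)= [3, 2, 10, 12, 1, 5, 8, 7, 14, 9, 13, 4, 6, 11, 15, 0]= (0 3 12 6 8 14 15)(1 2 10 13 11 4)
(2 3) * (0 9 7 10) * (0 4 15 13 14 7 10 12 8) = (0 9 10 4 15 13 14 7 12 8)(2 3) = [9, 1, 3, 2, 15, 5, 6, 12, 0, 10, 4, 11, 8, 14, 7, 13]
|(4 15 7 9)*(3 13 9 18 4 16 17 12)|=12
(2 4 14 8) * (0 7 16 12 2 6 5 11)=(0 7 16 12 2 4 14 8 6 5 11)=[7, 1, 4, 3, 14, 11, 5, 16, 6, 9, 10, 0, 2, 13, 8, 15, 12]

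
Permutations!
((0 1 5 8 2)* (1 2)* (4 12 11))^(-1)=(0 2)(1 8 5)(4 11 12)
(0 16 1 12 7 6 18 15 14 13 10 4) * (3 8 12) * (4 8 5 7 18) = (0 16 1 3 5 7 6 4)(8 12 18 15 14 13 10) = [16, 3, 2, 5, 0, 7, 4, 6, 12, 9, 8, 11, 18, 10, 13, 14, 1, 17, 15]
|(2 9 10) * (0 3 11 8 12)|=15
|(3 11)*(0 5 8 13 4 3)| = |(0 5 8 13 4 3 11)| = 7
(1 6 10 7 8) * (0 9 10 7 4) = (0 9 10 4)(1 6 7 8) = [9, 6, 2, 3, 0, 5, 7, 8, 1, 10, 4]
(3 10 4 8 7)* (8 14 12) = [0, 1, 2, 10, 14, 5, 6, 3, 7, 9, 4, 11, 8, 13, 12] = (3 10 4 14 12 8 7)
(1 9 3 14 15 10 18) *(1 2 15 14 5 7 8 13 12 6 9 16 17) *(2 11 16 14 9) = [0, 14, 15, 5, 4, 7, 2, 8, 13, 3, 18, 16, 6, 12, 9, 10, 17, 1, 11] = (1 14 9 3 5 7 8 13 12 6 2 15 10 18 11 16 17)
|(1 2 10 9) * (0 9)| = |(0 9 1 2 10)| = 5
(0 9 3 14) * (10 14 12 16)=(0 9 3 12 16 10 14)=[9, 1, 2, 12, 4, 5, 6, 7, 8, 3, 14, 11, 16, 13, 0, 15, 10]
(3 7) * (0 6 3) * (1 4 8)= [6, 4, 2, 7, 8, 5, 3, 0, 1]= (0 6 3 7)(1 4 8)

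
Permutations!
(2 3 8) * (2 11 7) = (2 3 8 11 7) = [0, 1, 3, 8, 4, 5, 6, 2, 11, 9, 10, 7]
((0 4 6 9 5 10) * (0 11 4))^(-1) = ((4 6 9 5 10 11))^(-1) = (4 11 10 5 9 6)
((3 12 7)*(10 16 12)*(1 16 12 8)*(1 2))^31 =(1 2 8 16)(3 7 12 10)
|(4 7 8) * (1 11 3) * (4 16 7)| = 3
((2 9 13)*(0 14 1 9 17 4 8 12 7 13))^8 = ((0 14 1 9)(2 17 4 8 12 7 13))^8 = (2 17 4 8 12 7 13)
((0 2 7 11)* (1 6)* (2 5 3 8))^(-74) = (0 8 11 3 7 5 2)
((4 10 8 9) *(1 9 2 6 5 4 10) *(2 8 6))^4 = ((1 9 10 6 5 4))^4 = (1 5 10)(4 6 9)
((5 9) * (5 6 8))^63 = ((5 9 6 8))^63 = (5 8 6 9)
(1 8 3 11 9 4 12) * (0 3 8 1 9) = (0 3 11)(4 12 9) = [3, 1, 2, 11, 12, 5, 6, 7, 8, 4, 10, 0, 9]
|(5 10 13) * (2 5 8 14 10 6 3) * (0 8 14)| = |(0 8)(2 5 6 3)(10 13 14)| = 12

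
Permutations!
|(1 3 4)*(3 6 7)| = |(1 6 7 3 4)| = 5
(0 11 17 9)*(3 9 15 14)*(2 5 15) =(0 11 17 2 5 15 14 3 9) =[11, 1, 5, 9, 4, 15, 6, 7, 8, 0, 10, 17, 12, 13, 3, 14, 16, 2]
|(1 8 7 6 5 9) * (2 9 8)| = |(1 2 9)(5 8 7 6)| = 12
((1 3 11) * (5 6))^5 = (1 11 3)(5 6)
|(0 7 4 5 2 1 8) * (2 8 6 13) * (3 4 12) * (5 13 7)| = |(0 5 8)(1 6 7 12 3 4 13 2)| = 24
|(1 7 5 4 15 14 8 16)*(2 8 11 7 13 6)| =|(1 13 6 2 8 16)(4 15 14 11 7 5)| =6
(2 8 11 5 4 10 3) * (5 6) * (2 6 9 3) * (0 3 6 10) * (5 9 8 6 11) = (0 3 10 2 6 9 11 8 5 4) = [3, 1, 6, 10, 0, 4, 9, 7, 5, 11, 2, 8]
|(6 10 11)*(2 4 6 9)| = 6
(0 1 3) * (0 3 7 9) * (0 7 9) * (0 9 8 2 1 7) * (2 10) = [7, 8, 1, 3, 4, 5, 6, 9, 10, 0, 2] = (0 7 9)(1 8 10 2)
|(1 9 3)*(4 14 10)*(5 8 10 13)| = |(1 9 3)(4 14 13 5 8 10)| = 6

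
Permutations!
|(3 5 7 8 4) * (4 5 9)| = 3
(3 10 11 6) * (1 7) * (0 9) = (0 9)(1 7)(3 10 11 6) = [9, 7, 2, 10, 4, 5, 3, 1, 8, 0, 11, 6]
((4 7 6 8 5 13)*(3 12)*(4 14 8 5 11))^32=((3 12)(4 7 6 5 13 14 8 11))^32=(14)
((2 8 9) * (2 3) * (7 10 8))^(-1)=(2 3 9 8 10 7)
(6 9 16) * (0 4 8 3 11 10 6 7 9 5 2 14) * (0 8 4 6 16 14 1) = (0 6 5 2 1)(3 11 10 16 7 9 14 8) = [6, 0, 1, 11, 4, 2, 5, 9, 3, 14, 16, 10, 12, 13, 8, 15, 7]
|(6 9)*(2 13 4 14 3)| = 10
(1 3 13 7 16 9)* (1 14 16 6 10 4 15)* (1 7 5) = (1 3 13 5)(4 15 7 6 10)(9 14 16) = [0, 3, 2, 13, 15, 1, 10, 6, 8, 14, 4, 11, 12, 5, 16, 7, 9]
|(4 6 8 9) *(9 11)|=5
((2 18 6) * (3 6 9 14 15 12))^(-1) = (2 6 3 12 15 14 9 18)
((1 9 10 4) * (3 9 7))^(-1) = ((1 7 3 9 10 4))^(-1) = (1 4 10 9 3 7)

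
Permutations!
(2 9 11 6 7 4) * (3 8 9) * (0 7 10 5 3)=[7, 1, 0, 8, 2, 3, 10, 4, 9, 11, 5, 6]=(0 7 4 2)(3 8 9 11 6 10 5)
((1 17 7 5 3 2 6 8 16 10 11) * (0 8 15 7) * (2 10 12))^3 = ((0 8 16 12 2 6 15 7 5 3 10 11 1 17))^3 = (0 12 15 3 1 8 2 7 10 17 16 6 5 11)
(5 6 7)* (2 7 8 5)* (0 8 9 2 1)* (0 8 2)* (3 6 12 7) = (0 2 3 6 9)(1 8 5 12 7) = [2, 8, 3, 6, 4, 12, 9, 1, 5, 0, 10, 11, 7]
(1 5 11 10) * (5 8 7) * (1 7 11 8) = (5 8 11 10 7) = [0, 1, 2, 3, 4, 8, 6, 5, 11, 9, 7, 10]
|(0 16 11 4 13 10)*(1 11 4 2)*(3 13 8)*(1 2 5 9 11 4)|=24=|(0 16 1 4 8 3 13 10)(5 9 11)|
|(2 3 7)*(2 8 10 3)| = 4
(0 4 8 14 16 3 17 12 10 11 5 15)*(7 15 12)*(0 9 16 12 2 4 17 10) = [17, 1, 4, 10, 8, 2, 6, 15, 14, 16, 11, 5, 0, 13, 12, 9, 3, 7] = (0 17 7 15 9 16 3 10 11 5 2 4 8 14 12)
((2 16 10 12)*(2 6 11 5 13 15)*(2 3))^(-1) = (2 3 15 13 5 11 6 12 10 16)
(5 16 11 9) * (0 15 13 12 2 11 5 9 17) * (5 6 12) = (0 15 13 5 16 6 12 2 11 17) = [15, 1, 11, 3, 4, 16, 12, 7, 8, 9, 10, 17, 2, 5, 14, 13, 6, 0]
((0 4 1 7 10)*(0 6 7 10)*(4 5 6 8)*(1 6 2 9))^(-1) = (0 7 6 4 8 10 1 9 2 5)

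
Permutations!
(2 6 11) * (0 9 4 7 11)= (0 9 4 7 11 2 6)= [9, 1, 6, 3, 7, 5, 0, 11, 8, 4, 10, 2]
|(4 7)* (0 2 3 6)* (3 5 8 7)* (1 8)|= |(0 2 5 1 8 7 4 3 6)|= 9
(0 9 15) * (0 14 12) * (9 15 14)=(0 15 9 14 12)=[15, 1, 2, 3, 4, 5, 6, 7, 8, 14, 10, 11, 0, 13, 12, 9]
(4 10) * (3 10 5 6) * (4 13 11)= (3 10 13 11 4 5 6)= [0, 1, 2, 10, 5, 6, 3, 7, 8, 9, 13, 4, 12, 11]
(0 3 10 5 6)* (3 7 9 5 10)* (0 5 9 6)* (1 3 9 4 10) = (0 7 6 5)(1 3 9 4 10) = [7, 3, 2, 9, 10, 0, 5, 6, 8, 4, 1]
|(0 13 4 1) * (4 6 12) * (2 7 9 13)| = 9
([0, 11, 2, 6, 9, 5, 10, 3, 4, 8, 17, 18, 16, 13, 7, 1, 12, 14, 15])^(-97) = [0, 15, 2, 7, 8, 5, 3, 14, 9, 4, 6, 1, 16, 13, 17, 18, 12, 10, 11]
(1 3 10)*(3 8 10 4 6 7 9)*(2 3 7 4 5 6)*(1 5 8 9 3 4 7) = (1 9)(2 4)(3 8 10 5 6 7) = [0, 9, 4, 8, 2, 6, 7, 3, 10, 1, 5]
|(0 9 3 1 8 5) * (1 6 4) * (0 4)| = |(0 9 3 6)(1 8 5 4)| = 4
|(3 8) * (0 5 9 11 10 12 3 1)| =9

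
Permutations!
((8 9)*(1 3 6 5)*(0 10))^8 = (10)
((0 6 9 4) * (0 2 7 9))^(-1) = ((0 6)(2 7 9 4))^(-1) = (0 6)(2 4 9 7)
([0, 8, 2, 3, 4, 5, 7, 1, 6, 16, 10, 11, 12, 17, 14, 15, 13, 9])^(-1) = (1 7 6 8)(9 17 13 16)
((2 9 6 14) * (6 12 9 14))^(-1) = (2 14)(9 12)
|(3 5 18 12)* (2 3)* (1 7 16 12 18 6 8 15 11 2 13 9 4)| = |(18)(1 7 16 12 13 9 4)(2 3 5 6 8 15 11)| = 7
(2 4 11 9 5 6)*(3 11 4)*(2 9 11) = [0, 1, 3, 2, 4, 6, 9, 7, 8, 5, 10, 11] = (11)(2 3)(5 6 9)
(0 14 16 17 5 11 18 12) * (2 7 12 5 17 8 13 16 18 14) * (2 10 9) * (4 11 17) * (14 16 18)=(0 10 9 2 7 12)(4 11 16 8 13 18 5 17)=[10, 1, 7, 3, 11, 17, 6, 12, 13, 2, 9, 16, 0, 18, 14, 15, 8, 4, 5]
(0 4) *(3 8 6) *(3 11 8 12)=(0 4)(3 12)(6 11 8)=[4, 1, 2, 12, 0, 5, 11, 7, 6, 9, 10, 8, 3]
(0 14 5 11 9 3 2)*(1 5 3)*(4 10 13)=(0 14 3 2)(1 5 11 9)(4 10 13)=[14, 5, 0, 2, 10, 11, 6, 7, 8, 1, 13, 9, 12, 4, 3]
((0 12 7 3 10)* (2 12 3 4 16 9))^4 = (0 3 10)(2 16 7)(4 12 9)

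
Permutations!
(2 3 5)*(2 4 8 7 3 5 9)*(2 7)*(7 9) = (9)(2 5 4 8)(3 7) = [0, 1, 5, 7, 8, 4, 6, 3, 2, 9]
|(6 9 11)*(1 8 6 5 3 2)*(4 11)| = |(1 8 6 9 4 11 5 3 2)| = 9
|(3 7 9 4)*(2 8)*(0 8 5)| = |(0 8 2 5)(3 7 9 4)| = 4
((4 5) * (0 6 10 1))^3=(0 1 10 6)(4 5)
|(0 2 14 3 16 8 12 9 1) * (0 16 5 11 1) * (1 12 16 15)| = 8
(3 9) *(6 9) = (3 6 9) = [0, 1, 2, 6, 4, 5, 9, 7, 8, 3]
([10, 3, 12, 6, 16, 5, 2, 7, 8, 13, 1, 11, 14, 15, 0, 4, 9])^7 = (0 14 12 2 6 3 1 10)(4 9 15 16 13)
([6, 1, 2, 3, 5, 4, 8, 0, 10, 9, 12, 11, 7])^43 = [6, 1, 2, 3, 5, 4, 8, 0, 10, 9, 12, 11, 7]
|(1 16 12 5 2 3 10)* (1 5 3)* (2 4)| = |(1 16 12 3 10 5 4 2)| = 8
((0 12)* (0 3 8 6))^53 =(0 8 12 6 3)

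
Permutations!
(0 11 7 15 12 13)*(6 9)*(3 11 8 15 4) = [8, 1, 2, 11, 3, 5, 9, 4, 15, 6, 10, 7, 13, 0, 14, 12] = (0 8 15 12 13)(3 11 7 4)(6 9)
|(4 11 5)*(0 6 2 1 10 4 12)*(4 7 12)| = |(0 6 2 1 10 7 12)(4 11 5)| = 21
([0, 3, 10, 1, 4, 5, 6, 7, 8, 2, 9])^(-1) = [0, 3, 9, 1, 4, 5, 6, 7, 8, 10, 2]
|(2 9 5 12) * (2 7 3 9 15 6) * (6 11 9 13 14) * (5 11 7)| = 14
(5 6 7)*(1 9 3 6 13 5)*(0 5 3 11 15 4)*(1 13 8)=[5, 9, 2, 6, 0, 8, 7, 13, 1, 11, 10, 15, 12, 3, 14, 4]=(0 5 8 1 9 11 15 4)(3 6 7 13)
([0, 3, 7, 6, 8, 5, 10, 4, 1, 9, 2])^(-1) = (1 8 4 7 2 10 6 3)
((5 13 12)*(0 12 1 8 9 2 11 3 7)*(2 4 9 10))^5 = (0 8 7 1 3 13 11 5 2 12 10)(4 9)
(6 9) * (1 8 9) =(1 8 9 6) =[0, 8, 2, 3, 4, 5, 1, 7, 9, 6]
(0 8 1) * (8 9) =(0 9 8 1) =[9, 0, 2, 3, 4, 5, 6, 7, 1, 8]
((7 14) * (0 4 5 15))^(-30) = ((0 4 5 15)(7 14))^(-30) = (0 5)(4 15)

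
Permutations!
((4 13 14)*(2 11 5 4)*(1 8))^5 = (1 8)(2 14 13 4 5 11)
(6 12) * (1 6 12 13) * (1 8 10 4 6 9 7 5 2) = [0, 9, 1, 3, 6, 2, 13, 5, 10, 7, 4, 11, 12, 8] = (1 9 7 5 2)(4 6 13 8 10)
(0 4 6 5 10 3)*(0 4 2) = (0 2)(3 4 6 5 10) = [2, 1, 0, 4, 6, 10, 5, 7, 8, 9, 3]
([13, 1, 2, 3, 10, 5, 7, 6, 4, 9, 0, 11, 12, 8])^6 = [13, 1, 2, 3, 10, 5, 6, 7, 4, 9, 0, 11, 12, 8]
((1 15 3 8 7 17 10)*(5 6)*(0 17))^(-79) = ((0 17 10 1 15 3 8 7)(5 6))^(-79) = (0 17 10 1 15 3 8 7)(5 6)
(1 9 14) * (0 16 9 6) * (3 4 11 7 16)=(0 3 4 11 7 16 9 14 1 6)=[3, 6, 2, 4, 11, 5, 0, 16, 8, 14, 10, 7, 12, 13, 1, 15, 9]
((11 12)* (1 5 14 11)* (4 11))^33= (1 4)(5 11)(12 14)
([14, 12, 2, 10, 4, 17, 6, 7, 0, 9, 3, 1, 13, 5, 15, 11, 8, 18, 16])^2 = [15, 13, 2, 3, 4, 18, 6, 7, 14, 9, 10, 12, 5, 17, 11, 1, 0, 16, 8]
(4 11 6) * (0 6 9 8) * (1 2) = (0 6 4 11 9 8)(1 2) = [6, 2, 1, 3, 11, 5, 4, 7, 0, 8, 10, 9]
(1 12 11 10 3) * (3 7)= (1 12 11 10 7 3)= [0, 12, 2, 1, 4, 5, 6, 3, 8, 9, 7, 10, 11]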